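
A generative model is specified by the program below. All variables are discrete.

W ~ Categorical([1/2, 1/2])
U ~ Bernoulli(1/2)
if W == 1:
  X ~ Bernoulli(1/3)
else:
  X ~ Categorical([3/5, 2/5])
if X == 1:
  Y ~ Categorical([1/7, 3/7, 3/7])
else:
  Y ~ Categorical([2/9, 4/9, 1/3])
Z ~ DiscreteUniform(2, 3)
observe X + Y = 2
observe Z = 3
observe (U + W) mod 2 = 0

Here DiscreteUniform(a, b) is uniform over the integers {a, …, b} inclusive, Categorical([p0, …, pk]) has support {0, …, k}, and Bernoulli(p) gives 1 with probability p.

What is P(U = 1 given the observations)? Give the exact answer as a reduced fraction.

Enumerate traces; 4 have nonzero weight after conditioning:
  (W=0, U=0, X=0, Y=2, Z=3) weight 1/40
  (W=0, U=0, X=1, Y=1, Z=3) weight 3/140
  (W=1, U=1, X=0, Y=2, Z=3) weight 1/36
  (W=1, U=1, X=1, Y=1, Z=3) weight 1/56
Group by U:
  weight(U=0) = 13/280
  weight(U=1) = 23/504
Total weight = 13/280 + 23/504 = 29/315
P(U=0 | obs) = 13/280 / 29/315 = 117/232
P(U=1 | obs) = 23/504 / 29/315 = 115/232

P(U = 1 | obs) = 115/232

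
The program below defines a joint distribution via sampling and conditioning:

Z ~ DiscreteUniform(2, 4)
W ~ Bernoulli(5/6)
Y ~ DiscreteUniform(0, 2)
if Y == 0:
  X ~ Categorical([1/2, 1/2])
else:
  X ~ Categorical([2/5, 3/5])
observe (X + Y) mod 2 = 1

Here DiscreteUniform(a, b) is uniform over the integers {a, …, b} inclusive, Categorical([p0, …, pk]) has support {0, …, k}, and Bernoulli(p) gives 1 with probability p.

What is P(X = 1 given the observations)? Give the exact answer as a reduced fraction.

Enumerate traces; 18 have nonzero weight after conditioning:
  (Z=2, W=0, Y=0, X=1) weight 1/108
  (Z=2, W=0, Y=1, X=0) weight 1/135
  (Z=2, W=0, Y=2, X=1) weight 1/90
  (Z=2, W=1, Y=0, X=1) weight 5/108
  (Z=2, W=1, Y=1, X=0) weight 1/27
  (Z=2, W=1, Y=2, X=1) weight 1/18
  (Z=3, W=0, Y=0, X=1) weight 1/108
  (Z=3, W=0, Y=1, X=0) weight 1/135
  … 10 more
Group by X:
  weight(X=0) = 2/15
  weight(X=1) = 11/30
Total weight = 2/15 + 11/30 = 1/2
P(X=0 | obs) = 2/15 / 1/2 = 4/15
P(X=1 | obs) = 11/30 / 1/2 = 11/15

P(X = 1 | obs) = 11/15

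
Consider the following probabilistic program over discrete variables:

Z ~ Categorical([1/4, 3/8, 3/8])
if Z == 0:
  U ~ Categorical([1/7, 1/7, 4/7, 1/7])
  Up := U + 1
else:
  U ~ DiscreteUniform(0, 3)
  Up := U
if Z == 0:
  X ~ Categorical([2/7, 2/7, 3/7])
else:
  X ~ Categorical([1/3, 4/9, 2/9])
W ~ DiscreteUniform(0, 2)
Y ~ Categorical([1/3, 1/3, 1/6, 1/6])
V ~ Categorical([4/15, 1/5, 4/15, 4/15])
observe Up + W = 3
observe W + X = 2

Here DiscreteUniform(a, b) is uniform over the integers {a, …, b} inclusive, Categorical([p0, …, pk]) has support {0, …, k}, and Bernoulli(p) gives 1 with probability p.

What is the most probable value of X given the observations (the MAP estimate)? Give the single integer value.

Enumerate traces; 144 have nonzero weight after conditioning:
  (Z=0, U=0, X=0, W=2, Y=0, V=0) weight 2/6615
  (Z=0, U=0, X=0, W=2, Y=0, V=1) weight 1/4410
  (Z=0, U=0, X=0, W=2, Y=0, V=2) weight 2/6615
  (Z=0, U=0, X=0, W=2, Y=0, V=3) weight 2/6615
  (Z=0, U=0, X=0, W=2, Y=1, V=0) weight 2/6615
  (Z=0, U=0, X=0, W=2, Y=1, V=1) weight 1/4410
  (Z=0, U=0, X=0, W=2, Y=1, V=2) weight 2/6615
  (Z=0, U=0, X=0, W=2, Y=1, V=3) weight 2/6615
  (Z=0, U=1, X=1, W=1, Y=0, V=0) weight 2/6615
  (Z=0, U=2, X=2, W=0, Y=0, V=0) weight 4/2205
  … 134 more
Group by X:
  weight(X=0) = 19/784
  weight(X=1) = 55/1764
  weight(X=2) = 121/3528
Total weight = 19/784 + 55/1764 + 121/3528 = 211/2352
P(X=0 | obs) = 19/784 / 211/2352 = 57/211
P(X=1 | obs) = 55/1764 / 211/2352 = 220/633
P(X=2 | obs) = 121/3528 / 211/2352 = 242/633
argmax = 2

argmax_v P(X = v | obs) = 2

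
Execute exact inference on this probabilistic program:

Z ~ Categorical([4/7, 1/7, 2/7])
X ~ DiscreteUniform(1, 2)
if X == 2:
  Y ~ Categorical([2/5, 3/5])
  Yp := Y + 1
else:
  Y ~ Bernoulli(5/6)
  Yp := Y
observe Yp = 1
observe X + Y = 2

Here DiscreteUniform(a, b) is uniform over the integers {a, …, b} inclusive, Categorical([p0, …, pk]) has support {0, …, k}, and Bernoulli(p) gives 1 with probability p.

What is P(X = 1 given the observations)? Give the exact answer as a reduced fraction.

Enumerate traces; 6 have nonzero weight after conditioning:
  (Z=0, X=1, Y=1) weight 5/21
  (Z=0, X=2, Y=0) weight 4/35
  (Z=1, X=1, Y=1) weight 5/84
  (Z=1, X=2, Y=0) weight 1/35
  (Z=2, X=1, Y=1) weight 5/42
  (Z=2, X=2, Y=0) weight 2/35
Group by X:
  weight(X=1) = 5/12
  weight(X=2) = 1/5
Total weight = 5/12 + 1/5 = 37/60
P(X=1 | obs) = 5/12 / 37/60 = 25/37
P(X=2 | obs) = 1/5 / 37/60 = 12/37

P(X = 1 | obs) = 25/37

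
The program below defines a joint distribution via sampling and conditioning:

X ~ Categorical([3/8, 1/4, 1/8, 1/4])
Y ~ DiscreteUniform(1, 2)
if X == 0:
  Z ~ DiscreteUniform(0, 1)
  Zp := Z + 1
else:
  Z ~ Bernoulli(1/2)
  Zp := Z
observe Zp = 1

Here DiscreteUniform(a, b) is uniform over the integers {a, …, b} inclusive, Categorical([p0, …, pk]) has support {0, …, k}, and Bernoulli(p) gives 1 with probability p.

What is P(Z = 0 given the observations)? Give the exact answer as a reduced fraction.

P(Z = 0 | obs) = 3/8

Enumerate traces; 8 have nonzero weight after conditioning:
  (X=0, Y=1, Z=0) weight 3/32
  (X=0, Y=2, Z=0) weight 3/32
  (X=1, Y=1, Z=1) weight 1/16
  (X=1, Y=2, Z=1) weight 1/16
  (X=2, Y=1, Z=1) weight 1/32
  (X=2, Y=2, Z=1) weight 1/32
  (X=3, Y=1, Z=1) weight 1/16
  (X=3, Y=2, Z=1) weight 1/16
Group by Z:
  weight(Z=0) = 3/16
  weight(Z=1) = 5/16
Total weight = 3/16 + 5/16 = 1/2
P(Z=0 | obs) = 3/16 / 1/2 = 3/8
P(Z=1 | obs) = 5/16 / 1/2 = 5/8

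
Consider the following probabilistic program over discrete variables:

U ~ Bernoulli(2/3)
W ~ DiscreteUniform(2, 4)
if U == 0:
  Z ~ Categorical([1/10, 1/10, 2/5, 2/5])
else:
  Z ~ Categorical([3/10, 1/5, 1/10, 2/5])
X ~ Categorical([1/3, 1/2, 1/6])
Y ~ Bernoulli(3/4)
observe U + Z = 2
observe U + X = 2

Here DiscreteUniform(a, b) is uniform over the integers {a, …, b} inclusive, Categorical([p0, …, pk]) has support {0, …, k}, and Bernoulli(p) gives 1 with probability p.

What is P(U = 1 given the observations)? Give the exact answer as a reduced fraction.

Enumerate traces; 12 have nonzero weight after conditioning:
  (U=0, W=2, Z=2, X=2, Y=0) weight 1/540
  (U=0, W=2, Z=2, X=2, Y=1) weight 1/180
  (U=0, W=3, Z=2, X=2, Y=0) weight 1/540
  (U=0, W=3, Z=2, X=2, Y=1) weight 1/180
  (U=0, W=4, Z=2, X=2, Y=0) weight 1/540
  (U=0, W=4, Z=2, X=2, Y=1) weight 1/180
  (U=1, W=2, Z=1, X=1, Y=0) weight 1/180
  (U=1, W=2, Z=1, X=1, Y=1) weight 1/60
  … 4 more
Group by U:
  weight(U=0) = 1/45
  weight(U=1) = 1/15
Total weight = 1/45 + 1/15 = 4/45
P(U=0 | obs) = 1/45 / 4/45 = 1/4
P(U=1 | obs) = 1/15 / 4/45 = 3/4

P(U = 1 | obs) = 3/4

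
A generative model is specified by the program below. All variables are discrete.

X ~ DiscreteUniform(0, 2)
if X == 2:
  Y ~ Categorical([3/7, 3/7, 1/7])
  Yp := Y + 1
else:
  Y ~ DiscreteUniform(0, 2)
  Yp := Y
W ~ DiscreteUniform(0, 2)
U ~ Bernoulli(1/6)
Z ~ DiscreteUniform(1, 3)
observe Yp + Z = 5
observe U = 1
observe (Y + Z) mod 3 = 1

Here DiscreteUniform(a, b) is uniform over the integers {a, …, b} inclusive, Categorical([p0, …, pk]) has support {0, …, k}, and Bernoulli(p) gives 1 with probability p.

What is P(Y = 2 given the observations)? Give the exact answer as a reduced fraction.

Enumerate traces; 6 have nonzero weight after conditioning:
  (X=2, Y=1, W=0, U=1, Z=3) weight 1/378
  (X=2, Y=1, W=1, U=1, Z=3) weight 1/378
  (X=2, Y=1, W=2, U=1, Z=3) weight 1/378
  (X=2, Y=2, W=0, U=1, Z=2) weight 1/1134
  (X=2, Y=2, W=1, U=1, Z=2) weight 1/1134
  (X=2, Y=2, W=2, U=1, Z=2) weight 1/1134
Group by Y:
  weight(Y=1) = 1/126
  weight(Y=2) = 1/378
Total weight = 1/126 + 1/378 = 2/189
P(Y=1 | obs) = 1/126 / 2/189 = 3/4
P(Y=2 | obs) = 1/378 / 2/189 = 1/4

P(Y = 2 | obs) = 1/4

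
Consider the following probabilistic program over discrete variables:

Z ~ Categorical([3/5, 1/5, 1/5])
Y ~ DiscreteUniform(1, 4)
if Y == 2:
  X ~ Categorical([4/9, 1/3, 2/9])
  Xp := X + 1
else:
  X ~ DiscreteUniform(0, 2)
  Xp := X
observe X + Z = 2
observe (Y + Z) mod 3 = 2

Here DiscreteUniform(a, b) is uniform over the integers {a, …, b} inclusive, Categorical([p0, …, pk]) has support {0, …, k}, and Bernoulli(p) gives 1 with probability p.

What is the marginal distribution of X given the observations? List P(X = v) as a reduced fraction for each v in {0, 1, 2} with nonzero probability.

P(X=0) = 1/5, P(X=1) = 2/5, P(X=2) = 2/5

Enumerate traces; 4 have nonzero weight after conditioning:
  (Z=0, Y=2, X=2) weight 1/30
  (Z=1, Y=1, X=1) weight 1/60
  (Z=1, Y=4, X=1) weight 1/60
  (Z=2, Y=3, X=0) weight 1/60
Group by X:
  weight(X=0) = 1/60
  weight(X=1) = 1/30
  weight(X=2) = 1/30
Total weight = 1/60 + 1/30 + 1/30 = 1/12
P(X=0 | obs) = 1/60 / 1/12 = 1/5
P(X=1 | obs) = 1/30 / 1/12 = 2/5
P(X=2 | obs) = 1/30 / 1/12 = 2/5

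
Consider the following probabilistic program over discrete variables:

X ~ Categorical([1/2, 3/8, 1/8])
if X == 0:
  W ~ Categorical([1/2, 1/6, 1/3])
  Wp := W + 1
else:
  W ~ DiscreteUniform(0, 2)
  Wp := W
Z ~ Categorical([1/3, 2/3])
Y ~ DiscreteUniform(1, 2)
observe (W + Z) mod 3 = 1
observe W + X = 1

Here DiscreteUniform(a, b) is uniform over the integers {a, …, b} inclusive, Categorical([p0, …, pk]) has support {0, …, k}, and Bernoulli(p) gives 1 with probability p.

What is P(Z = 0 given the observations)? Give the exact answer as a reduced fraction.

Enumerate traces; 4 have nonzero weight after conditioning:
  (X=0, W=1, Z=0, Y=1) weight 1/72
  (X=0, W=1, Z=0, Y=2) weight 1/72
  (X=1, W=0, Z=1, Y=1) weight 1/24
  (X=1, W=0, Z=1, Y=2) weight 1/24
Group by Z:
  weight(Z=0) = 1/36
  weight(Z=1) = 1/12
Total weight = 1/36 + 1/12 = 1/9
P(Z=0 | obs) = 1/36 / 1/9 = 1/4
P(Z=1 | obs) = 1/12 / 1/9 = 3/4

P(Z = 0 | obs) = 1/4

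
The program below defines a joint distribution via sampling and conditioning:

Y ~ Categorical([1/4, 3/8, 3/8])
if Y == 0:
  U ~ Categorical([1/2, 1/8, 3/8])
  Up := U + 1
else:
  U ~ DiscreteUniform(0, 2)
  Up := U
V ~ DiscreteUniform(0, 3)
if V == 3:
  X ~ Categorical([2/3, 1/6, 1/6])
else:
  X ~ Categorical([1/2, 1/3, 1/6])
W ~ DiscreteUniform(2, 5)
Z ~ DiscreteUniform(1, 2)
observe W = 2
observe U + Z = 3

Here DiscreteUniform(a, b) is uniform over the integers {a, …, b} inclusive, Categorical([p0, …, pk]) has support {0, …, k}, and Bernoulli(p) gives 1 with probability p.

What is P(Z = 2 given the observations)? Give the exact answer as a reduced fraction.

Enumerate traces; 72 have nonzero weight after conditioning:
  (Y=0, U=1, V=0, X=0, W=2, Z=2) weight 1/2048
  (Y=0, U=1, V=0, X=1, W=2, Z=2) weight 1/3072
  (Y=0, U=1, V=0, X=2, W=2, Z=2) weight 1/6144
  (Y=0, U=1, V=1, X=0, W=2, Z=2) weight 1/2048
  (Y=0, U=1, V=1, X=1, W=2, Z=2) weight 1/3072
  (Y=0, U=1, V=1, X=2, W=2, Z=2) weight 1/6144
  (Y=0, U=1, V=2, X=0, W=2, Z=2) weight 1/2048
  (Y=0, U=1, V=2, X=1, W=2, Z=2) weight 1/3072
  (Y=0, U=2, V=0, X=0, W=2, Z=1) weight 3/2048
  … 63 more
Group by Z:
  weight(Z=1) = 11/256
  weight(Z=2) = 9/256
Total weight = 11/256 + 9/256 = 5/64
P(Z=1 | obs) = 11/256 / 5/64 = 11/20
P(Z=2 | obs) = 9/256 / 5/64 = 9/20

P(Z = 2 | obs) = 9/20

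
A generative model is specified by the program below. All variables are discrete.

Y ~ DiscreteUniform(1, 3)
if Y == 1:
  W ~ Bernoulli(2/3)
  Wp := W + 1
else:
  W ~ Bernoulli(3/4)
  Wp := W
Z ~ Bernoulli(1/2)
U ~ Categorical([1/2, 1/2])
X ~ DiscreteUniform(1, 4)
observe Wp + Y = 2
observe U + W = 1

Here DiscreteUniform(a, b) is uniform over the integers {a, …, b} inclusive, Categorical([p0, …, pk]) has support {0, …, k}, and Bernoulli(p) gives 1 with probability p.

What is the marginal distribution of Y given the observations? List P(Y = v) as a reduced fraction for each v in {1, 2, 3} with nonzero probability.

P(Y=1) = 4/7, P(Y=2) = 3/7

Enumerate traces; 16 have nonzero weight after conditioning:
  (Y=1, W=0, Z=0, U=1, X=1) weight 1/144
  (Y=1, W=0, Z=0, U=1, X=2) weight 1/144
  (Y=1, W=0, Z=0, U=1, X=3) weight 1/144
  (Y=1, W=0, Z=0, U=1, X=4) weight 1/144
  (Y=1, W=0, Z=1, U=1, X=1) weight 1/144
  (Y=1, W=0, Z=1, U=1, X=2) weight 1/144
  (Y=1, W=0, Z=1, U=1, X=3) weight 1/144
  (Y=1, W=0, Z=1, U=1, X=4) weight 1/144
  (Y=2, W=0, Z=0, U=1, X=1) weight 1/192
  … 7 more
Group by Y:
  weight(Y=1) = 1/18
  weight(Y=2) = 1/24
Total weight = 1/18 + 1/24 = 7/72
P(Y=1 | obs) = 1/18 / 7/72 = 4/7
P(Y=2 | obs) = 1/24 / 7/72 = 3/7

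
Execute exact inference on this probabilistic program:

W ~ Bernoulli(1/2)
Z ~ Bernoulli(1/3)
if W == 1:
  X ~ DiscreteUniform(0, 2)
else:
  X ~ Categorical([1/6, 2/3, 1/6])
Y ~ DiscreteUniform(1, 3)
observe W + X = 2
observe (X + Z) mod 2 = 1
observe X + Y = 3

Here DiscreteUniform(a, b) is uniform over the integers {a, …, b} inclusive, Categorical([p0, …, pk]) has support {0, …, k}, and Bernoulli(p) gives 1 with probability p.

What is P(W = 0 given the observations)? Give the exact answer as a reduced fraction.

Enumerate traces; 2 have nonzero weight after conditioning:
  (W=0, Z=1, X=2, Y=1) weight 1/108
  (W=1, Z=0, X=1, Y=2) weight 1/27
Group by W:
  weight(W=0) = 1/108
  weight(W=1) = 1/27
Total weight = 1/108 + 1/27 = 5/108
P(W=0 | obs) = 1/108 / 5/108 = 1/5
P(W=1 | obs) = 1/27 / 5/108 = 4/5

P(W = 0 | obs) = 1/5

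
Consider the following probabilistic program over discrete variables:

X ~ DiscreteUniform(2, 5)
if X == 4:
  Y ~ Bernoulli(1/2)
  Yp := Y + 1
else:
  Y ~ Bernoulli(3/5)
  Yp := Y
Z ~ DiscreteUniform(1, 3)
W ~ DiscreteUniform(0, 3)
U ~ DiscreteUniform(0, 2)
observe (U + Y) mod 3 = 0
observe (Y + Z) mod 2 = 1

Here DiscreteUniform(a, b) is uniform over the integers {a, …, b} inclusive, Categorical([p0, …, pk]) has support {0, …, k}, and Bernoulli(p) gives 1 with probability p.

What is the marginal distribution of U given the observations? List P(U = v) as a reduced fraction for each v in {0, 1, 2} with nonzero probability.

Enumerate traces; 48 have nonzero weight after conditioning:
  (X=2, Y=0, Z=1, W=0, U=0) weight 1/360
  (X=2, Y=0, Z=1, W=1, U=0) weight 1/360
  (X=2, Y=0, Z=1, W=2, U=0) weight 1/360
  (X=2, Y=0, Z=1, W=3, U=0) weight 1/360
  (X=2, Y=0, Z=3, W=0, U=0) weight 1/360
  (X=2, Y=0, Z=3, W=1, U=0) weight 1/360
  (X=2, Y=0, Z=3, W=2, U=0) weight 1/360
  (X=2, Y=0, Z=3, W=3, U=0) weight 1/360
  (X=2, Y=1, Z=2, W=0, U=2) weight 1/240
  … 39 more
Group by U:
  weight(U=0) = 17/180
  weight(U=2) = 23/360
Total weight = 17/180 + 23/360 = 19/120
P(U=0 | obs) = 17/180 / 19/120 = 34/57
P(U=2 | obs) = 23/360 / 19/120 = 23/57

P(U=0) = 34/57, P(U=2) = 23/57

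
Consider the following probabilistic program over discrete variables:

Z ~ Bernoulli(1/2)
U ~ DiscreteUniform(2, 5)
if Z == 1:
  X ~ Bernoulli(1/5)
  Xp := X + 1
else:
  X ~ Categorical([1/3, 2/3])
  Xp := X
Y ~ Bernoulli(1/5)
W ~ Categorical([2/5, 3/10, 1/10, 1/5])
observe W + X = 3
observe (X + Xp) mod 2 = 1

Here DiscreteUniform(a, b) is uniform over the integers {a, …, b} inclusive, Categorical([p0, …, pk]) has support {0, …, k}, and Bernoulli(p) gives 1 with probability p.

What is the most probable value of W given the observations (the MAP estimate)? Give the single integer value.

Enumerate traces; 16 have nonzero weight after conditioning:
  (Z=1, U=2, X=0, Y=0, W=3) weight 2/125
  (Z=1, U=2, X=0, Y=1, W=3) weight 1/250
  (Z=1, U=2, X=1, Y=0, W=2) weight 1/500
  (Z=1, U=2, X=1, Y=1, W=2) weight 1/2000
  (Z=1, U=3, X=0, Y=0, W=3) weight 2/125
  (Z=1, U=3, X=0, Y=1, W=3) weight 1/250
  (Z=1, U=3, X=1, Y=0, W=2) weight 1/500
  (Z=1, U=3, X=1, Y=1, W=2) weight 1/2000
  … 8 more
Group by W:
  weight(W=2) = 1/100
  weight(W=3) = 2/25
Total weight = 1/100 + 2/25 = 9/100
P(W=2 | obs) = 1/100 / 9/100 = 1/9
P(W=3 | obs) = 2/25 / 9/100 = 8/9
argmax = 3

argmax_v P(W = v | obs) = 3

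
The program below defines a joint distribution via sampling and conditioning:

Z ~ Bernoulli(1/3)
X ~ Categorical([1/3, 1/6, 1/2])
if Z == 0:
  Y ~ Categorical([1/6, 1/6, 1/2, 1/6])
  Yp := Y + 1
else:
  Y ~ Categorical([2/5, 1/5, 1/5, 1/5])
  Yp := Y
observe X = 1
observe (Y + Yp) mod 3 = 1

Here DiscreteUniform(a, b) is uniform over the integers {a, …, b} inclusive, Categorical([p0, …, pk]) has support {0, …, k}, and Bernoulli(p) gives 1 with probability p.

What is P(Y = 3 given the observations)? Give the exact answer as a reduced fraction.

P(Y = 3 | obs) = 5/13

Enumerate traces; 3 have nonzero weight after conditioning:
  (Z=0, X=1, Y=0) weight 1/54
  (Z=0, X=1, Y=3) weight 1/54
  (Z=1, X=1, Y=2) weight 1/90
Group by Y:
  weight(Y=0) = 1/54
  weight(Y=2) = 1/90
  weight(Y=3) = 1/54
Total weight = 1/54 + 1/90 + 1/54 = 13/270
P(Y=0 | obs) = 1/54 / 13/270 = 5/13
P(Y=2 | obs) = 1/90 / 13/270 = 3/13
P(Y=3 | obs) = 1/54 / 13/270 = 5/13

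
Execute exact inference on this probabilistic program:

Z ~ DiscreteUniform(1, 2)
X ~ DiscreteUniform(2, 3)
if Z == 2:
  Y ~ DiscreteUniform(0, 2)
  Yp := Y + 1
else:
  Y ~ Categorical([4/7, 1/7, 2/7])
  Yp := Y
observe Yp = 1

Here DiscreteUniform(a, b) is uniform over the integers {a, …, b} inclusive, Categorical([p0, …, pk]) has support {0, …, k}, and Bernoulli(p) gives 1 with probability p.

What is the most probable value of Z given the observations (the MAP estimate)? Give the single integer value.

argmax_v P(Z = v | obs) = 2

Enumerate traces; 4 have nonzero weight after conditioning:
  (Z=1, X=2, Y=1) weight 1/28
  (Z=1, X=3, Y=1) weight 1/28
  (Z=2, X=2, Y=0) weight 1/12
  (Z=2, X=3, Y=0) weight 1/12
Group by Z:
  weight(Z=1) = 1/14
  weight(Z=2) = 1/6
Total weight = 1/14 + 1/6 = 5/21
P(Z=1 | obs) = 1/14 / 5/21 = 3/10
P(Z=2 | obs) = 1/6 / 5/21 = 7/10
argmax = 2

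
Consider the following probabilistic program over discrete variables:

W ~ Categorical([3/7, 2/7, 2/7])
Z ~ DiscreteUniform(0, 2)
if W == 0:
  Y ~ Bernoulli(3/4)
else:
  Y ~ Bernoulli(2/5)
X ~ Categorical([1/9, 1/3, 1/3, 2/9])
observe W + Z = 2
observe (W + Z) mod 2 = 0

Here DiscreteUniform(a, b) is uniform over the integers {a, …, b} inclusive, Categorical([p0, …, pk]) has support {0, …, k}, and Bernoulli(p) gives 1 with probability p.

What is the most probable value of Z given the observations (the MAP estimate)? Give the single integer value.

argmax_v P(Z = v | obs) = 2

Enumerate traces; 24 have nonzero weight after conditioning:
  (W=0, Z=2, Y=0, X=0) weight 1/252
  (W=0, Z=2, Y=0, X=1) weight 1/84
  (W=0, Z=2, Y=0, X=2) weight 1/84
  (W=0, Z=2, Y=0, X=3) weight 1/126
  (W=0, Z=2, Y=1, X=0) weight 1/84
  (W=0, Z=2, Y=1, X=1) weight 1/28
  (W=0, Z=2, Y=1, X=2) weight 1/28
  (W=0, Z=2, Y=1, X=3) weight 1/42
  (W=1, Z=1, Y=0, X=0) weight 2/315
  (W=2, Z=0, Y=0, X=0) weight 2/315
  … 14 more
Group by Z:
  weight(Z=0) = 2/21
  weight(Z=1) = 2/21
  weight(Z=2) = 1/7
Total weight = 2/21 + 2/21 + 1/7 = 1/3
P(Z=0 | obs) = 2/21 / 1/3 = 2/7
P(Z=1 | obs) = 2/21 / 1/3 = 2/7
P(Z=2 | obs) = 1/7 / 1/3 = 3/7
argmax = 2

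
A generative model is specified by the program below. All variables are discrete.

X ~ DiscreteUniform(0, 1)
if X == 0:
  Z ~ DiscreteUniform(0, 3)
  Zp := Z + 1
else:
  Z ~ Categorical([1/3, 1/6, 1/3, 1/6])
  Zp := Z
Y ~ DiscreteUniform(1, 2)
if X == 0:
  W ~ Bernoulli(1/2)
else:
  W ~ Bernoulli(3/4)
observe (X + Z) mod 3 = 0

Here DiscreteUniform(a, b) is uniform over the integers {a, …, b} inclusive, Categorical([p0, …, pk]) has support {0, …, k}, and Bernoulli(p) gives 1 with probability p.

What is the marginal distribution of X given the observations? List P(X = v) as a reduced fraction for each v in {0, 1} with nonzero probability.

Enumerate traces; 12 have nonzero weight after conditioning:
  (X=0, Z=0, Y=1, W=0) weight 1/32
  (X=0, Z=0, Y=1, W=1) weight 1/32
  (X=0, Z=0, Y=2, W=0) weight 1/32
  (X=0, Z=0, Y=2, W=1) weight 1/32
  (X=0, Z=3, Y=1, W=0) weight 1/32
  (X=0, Z=3, Y=1, W=1) weight 1/32
  (X=0, Z=3, Y=2, W=0) weight 1/32
  (X=0, Z=3, Y=2, W=1) weight 1/32
  (X=1, Z=2, Y=1, W=0) weight 1/48
  … 3 more
Group by X:
  weight(X=0) = 1/4
  weight(X=1) = 1/6
Total weight = 1/4 + 1/6 = 5/12
P(X=0 | obs) = 1/4 / 5/12 = 3/5
P(X=1 | obs) = 1/6 / 5/12 = 2/5

P(X=0) = 3/5, P(X=1) = 2/5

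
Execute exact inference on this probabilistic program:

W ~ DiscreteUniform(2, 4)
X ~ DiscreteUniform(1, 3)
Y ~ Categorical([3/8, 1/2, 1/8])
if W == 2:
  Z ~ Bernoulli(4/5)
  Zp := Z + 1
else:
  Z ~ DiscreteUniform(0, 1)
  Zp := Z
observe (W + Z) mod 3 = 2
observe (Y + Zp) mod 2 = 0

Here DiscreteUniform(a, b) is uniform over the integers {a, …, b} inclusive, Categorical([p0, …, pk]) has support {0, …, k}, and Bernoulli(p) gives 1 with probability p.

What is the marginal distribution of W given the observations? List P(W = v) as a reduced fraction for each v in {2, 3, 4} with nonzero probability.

Enumerate traces; 6 have nonzero weight after conditioning:
  (W=2, X=1, Y=1, Z=0) weight 1/90
  (W=2, X=2, Y=1, Z=0) weight 1/90
  (W=2, X=3, Y=1, Z=0) weight 1/90
  (W=4, X=1, Y=1, Z=1) weight 1/36
  (W=4, X=2, Y=1, Z=1) weight 1/36
  (W=4, X=3, Y=1, Z=1) weight 1/36
Group by W:
  weight(W=2) = 1/30
  weight(W=4) = 1/12
Total weight = 1/30 + 1/12 = 7/60
P(W=2 | obs) = 1/30 / 7/60 = 2/7
P(W=4 | obs) = 1/12 / 7/60 = 5/7

P(W=2) = 2/7, P(W=4) = 5/7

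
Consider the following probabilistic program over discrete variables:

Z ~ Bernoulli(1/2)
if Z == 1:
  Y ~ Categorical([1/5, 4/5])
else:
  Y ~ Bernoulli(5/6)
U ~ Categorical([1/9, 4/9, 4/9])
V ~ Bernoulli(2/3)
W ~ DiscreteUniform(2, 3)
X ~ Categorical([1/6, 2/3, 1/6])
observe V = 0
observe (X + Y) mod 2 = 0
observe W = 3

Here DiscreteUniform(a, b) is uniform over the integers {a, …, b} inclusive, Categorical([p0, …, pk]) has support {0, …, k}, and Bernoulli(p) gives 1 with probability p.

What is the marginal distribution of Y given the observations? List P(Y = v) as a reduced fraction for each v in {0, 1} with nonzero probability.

P(Y=0) = 11/109, P(Y=1) = 98/109

Enumerate traces; 18 have nonzero weight after conditioning:
  (Z=0, Y=0, U=0, V=0, W=3, X=0) weight 1/3888
  (Z=0, Y=0, U=0, V=0, W=3, X=2) weight 1/3888
  (Z=0, Y=0, U=1, V=0, W=3, X=0) weight 1/972
  (Z=0, Y=0, U=1, V=0, W=3, X=2) weight 1/972
  (Z=0, Y=0, U=2, V=0, W=3, X=0) weight 1/972
  (Z=0, Y=0, U=2, V=0, W=3, X=2) weight 1/972
  (Z=0, Y=1, U=0, V=0, W=3, X=1) weight 5/972
  (Z=0, Y=1, U=1, V=0, W=3, X=1) weight 5/243
  … 10 more
Group by Y:
  weight(Y=0) = 11/1080
  weight(Y=1) = 49/540
Total weight = 11/1080 + 49/540 = 109/1080
P(Y=0 | obs) = 11/1080 / 109/1080 = 11/109
P(Y=1 | obs) = 49/540 / 109/1080 = 98/109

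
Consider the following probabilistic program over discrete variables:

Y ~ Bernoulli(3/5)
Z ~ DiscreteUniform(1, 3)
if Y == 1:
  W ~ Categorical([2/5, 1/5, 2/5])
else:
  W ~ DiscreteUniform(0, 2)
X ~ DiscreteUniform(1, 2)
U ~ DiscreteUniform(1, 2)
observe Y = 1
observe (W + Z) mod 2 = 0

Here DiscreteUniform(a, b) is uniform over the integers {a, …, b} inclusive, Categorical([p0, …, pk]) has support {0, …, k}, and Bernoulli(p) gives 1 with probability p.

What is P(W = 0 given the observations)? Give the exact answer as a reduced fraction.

P(W = 0 | obs) = 1/3

Enumerate traces; 16 have nonzero weight after conditioning:
  (Y=1, Z=1, W=1, X=1, U=1) weight 1/100
  (Y=1, Z=1, W=1, X=1, U=2) weight 1/100
  (Y=1, Z=1, W=1, X=2, U=1) weight 1/100
  (Y=1, Z=1, W=1, X=2, U=2) weight 1/100
  (Y=1, Z=2, W=0, X=1, U=1) weight 1/50
  (Y=1, Z=2, W=0, X=1, U=2) weight 1/50
  (Y=1, Z=2, W=0, X=2, U=1) weight 1/50
  (Y=1, Z=2, W=0, X=2, U=2) weight 1/50
  (Y=1, Z=2, W=2, X=1, U=1) weight 1/50
  … 7 more
Group by W:
  weight(W=0) = 2/25
  weight(W=1) = 2/25
  weight(W=2) = 2/25
Total weight = 2/25 + 2/25 + 2/25 = 6/25
P(W=0 | obs) = 2/25 / 6/25 = 1/3
P(W=1 | obs) = 2/25 / 6/25 = 1/3
P(W=2 | obs) = 2/25 / 6/25 = 1/3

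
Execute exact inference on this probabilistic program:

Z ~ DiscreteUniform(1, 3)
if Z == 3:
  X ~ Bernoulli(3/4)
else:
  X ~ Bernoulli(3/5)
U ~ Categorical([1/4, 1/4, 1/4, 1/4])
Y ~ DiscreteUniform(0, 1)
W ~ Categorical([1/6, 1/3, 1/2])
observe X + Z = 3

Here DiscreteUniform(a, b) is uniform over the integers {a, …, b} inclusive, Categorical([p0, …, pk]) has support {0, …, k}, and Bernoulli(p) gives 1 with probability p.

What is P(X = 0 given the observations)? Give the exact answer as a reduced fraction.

P(X = 0 | obs) = 5/17

Enumerate traces; 48 have nonzero weight after conditioning:
  (Z=2, X=1, U=0, Y=0, W=0) weight 1/240
  (Z=2, X=1, U=0, Y=0, W=1) weight 1/120
  (Z=2, X=1, U=0, Y=0, W=2) weight 1/80
  (Z=2, X=1, U=0, Y=1, W=0) weight 1/240
  (Z=2, X=1, U=0, Y=1, W=1) weight 1/120
  (Z=2, X=1, U=0, Y=1, W=2) weight 1/80
  (Z=2, X=1, U=1, Y=0, W=0) weight 1/240
  (Z=2, X=1, U=1, Y=0, W=1) weight 1/120
  (Z=3, X=0, U=0, Y=0, W=0) weight 1/576
  … 39 more
Group by X:
  weight(X=0) = 1/12
  weight(X=1) = 1/5
Total weight = 1/12 + 1/5 = 17/60
P(X=0 | obs) = 1/12 / 17/60 = 5/17
P(X=1 | obs) = 1/5 / 17/60 = 12/17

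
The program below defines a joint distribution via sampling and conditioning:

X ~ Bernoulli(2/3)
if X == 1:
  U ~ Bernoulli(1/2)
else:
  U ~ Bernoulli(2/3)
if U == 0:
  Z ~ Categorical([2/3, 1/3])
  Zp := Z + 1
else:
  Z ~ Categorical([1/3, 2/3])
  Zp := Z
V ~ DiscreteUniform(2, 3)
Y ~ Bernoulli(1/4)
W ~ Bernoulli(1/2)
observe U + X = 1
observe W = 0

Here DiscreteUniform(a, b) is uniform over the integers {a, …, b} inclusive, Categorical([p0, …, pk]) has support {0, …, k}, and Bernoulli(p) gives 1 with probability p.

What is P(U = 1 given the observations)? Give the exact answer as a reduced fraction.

Enumerate traces; 16 have nonzero weight after conditioning:
  (X=0, U=1, Z=0, V=2, Y=0, W=0) weight 1/72
  (X=0, U=1, Z=0, V=2, Y=1, W=0) weight 1/216
  (X=0, U=1, Z=0, V=3, Y=0, W=0) weight 1/72
  (X=0, U=1, Z=0, V=3, Y=1, W=0) weight 1/216
  (X=0, U=1, Z=1, V=2, Y=0, W=0) weight 1/36
  (X=0, U=1, Z=1, V=2, Y=1, W=0) weight 1/108
  (X=0, U=1, Z=1, V=3, Y=0, W=0) weight 1/36
  (X=0, U=1, Z=1, V=3, Y=1, W=0) weight 1/108
  (X=1, U=0, Z=0, V=2, Y=0, W=0) weight 1/24
  … 7 more
Group by U:
  weight(U=0) = 1/6
  weight(U=1) = 1/9
Total weight = 1/6 + 1/9 = 5/18
P(U=0 | obs) = 1/6 / 5/18 = 3/5
P(U=1 | obs) = 1/9 / 5/18 = 2/5

P(U = 1 | obs) = 2/5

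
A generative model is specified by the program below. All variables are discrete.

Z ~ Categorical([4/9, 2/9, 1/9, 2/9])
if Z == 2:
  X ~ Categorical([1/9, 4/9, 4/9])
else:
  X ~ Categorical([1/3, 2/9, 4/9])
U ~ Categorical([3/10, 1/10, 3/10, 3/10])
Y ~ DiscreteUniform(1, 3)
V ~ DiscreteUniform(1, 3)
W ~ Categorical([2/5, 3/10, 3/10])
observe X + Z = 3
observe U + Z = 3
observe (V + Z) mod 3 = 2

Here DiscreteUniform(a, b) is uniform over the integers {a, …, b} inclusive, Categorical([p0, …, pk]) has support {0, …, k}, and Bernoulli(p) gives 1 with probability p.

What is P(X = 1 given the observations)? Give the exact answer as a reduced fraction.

Enumerate traces; 27 have nonzero weight after conditioning:
  (Z=1, X=2, U=2, Y=1, V=1, W=0) weight 8/6075
  (Z=1, X=2, U=2, Y=1, V=1, W=1) weight 2/2025
  (Z=1, X=2, U=2, Y=1, V=1, W=2) weight 2/2025
  (Z=1, X=2, U=2, Y=2, V=1, W=0) weight 8/6075
  (Z=1, X=2, U=2, Y=2, V=1, W=1) weight 2/2025
  (Z=1, X=2, U=2, Y=2, V=1, W=2) weight 2/2025
  (Z=1, X=2, U=2, Y=3, V=1, W=0) weight 8/6075
  (Z=1, X=2, U=2, Y=3, V=1, W=1) weight 2/2025
  (Z=2, X=1, U=1, Y=1, V=3, W=0) weight 4/18225
  (Z=3, X=0, U=0, Y=1, V=2, W=0) weight 2/2025
  … 17 more
Group by X:
  weight(X=0) = 1/135
  weight(X=1) = 2/1215
  weight(X=2) = 4/405
Total weight = 1/135 + 2/1215 + 4/405 = 23/1215
P(X=0 | obs) = 1/135 / 23/1215 = 9/23
P(X=1 | obs) = 2/1215 / 23/1215 = 2/23
P(X=2 | obs) = 4/405 / 23/1215 = 12/23

P(X = 1 | obs) = 2/23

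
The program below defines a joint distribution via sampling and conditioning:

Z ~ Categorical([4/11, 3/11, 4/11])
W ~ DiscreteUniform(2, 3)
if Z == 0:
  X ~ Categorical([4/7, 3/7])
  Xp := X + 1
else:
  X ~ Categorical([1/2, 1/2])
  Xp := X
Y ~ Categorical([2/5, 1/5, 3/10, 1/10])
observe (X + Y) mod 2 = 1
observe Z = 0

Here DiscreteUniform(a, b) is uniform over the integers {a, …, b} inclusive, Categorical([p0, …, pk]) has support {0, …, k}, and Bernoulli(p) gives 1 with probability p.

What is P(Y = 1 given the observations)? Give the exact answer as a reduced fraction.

Enumerate traces; 8 have nonzero weight after conditioning:
  (Z=0, W=2, X=0, Y=1) weight 8/385
  (Z=0, W=2, X=0, Y=3) weight 4/385
  (Z=0, W=2, X=1, Y=0) weight 12/385
  (Z=0, W=2, X=1, Y=2) weight 9/385
  (Z=0, W=3, X=0, Y=1) weight 8/385
  (Z=0, W=3, X=0, Y=3) weight 4/385
  (Z=0, W=3, X=1, Y=0) weight 12/385
  (Z=0, W=3, X=1, Y=2) weight 9/385
Group by Y:
  weight(Y=0) = 24/385
  weight(Y=1) = 16/385
  weight(Y=2) = 18/385
  weight(Y=3) = 8/385
Total weight = 24/385 + 16/385 + 18/385 + 8/385 = 6/35
P(Y=0 | obs) = 24/385 / 6/35 = 4/11
P(Y=1 | obs) = 16/385 / 6/35 = 8/33
P(Y=2 | obs) = 18/385 / 6/35 = 3/11
P(Y=3 | obs) = 8/385 / 6/35 = 4/33

P(Y = 1 | obs) = 8/33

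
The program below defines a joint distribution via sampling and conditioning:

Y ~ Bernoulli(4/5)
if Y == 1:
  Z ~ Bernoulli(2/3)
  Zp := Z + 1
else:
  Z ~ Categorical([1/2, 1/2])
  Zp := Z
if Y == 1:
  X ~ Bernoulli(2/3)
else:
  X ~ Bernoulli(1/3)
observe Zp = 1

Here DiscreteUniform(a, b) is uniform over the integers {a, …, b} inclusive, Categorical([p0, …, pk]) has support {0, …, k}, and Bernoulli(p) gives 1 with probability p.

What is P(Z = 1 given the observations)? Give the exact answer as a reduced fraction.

Enumerate traces; 4 have nonzero weight after conditioning:
  (Y=0, Z=1, X=0) weight 1/15
  (Y=0, Z=1, X=1) weight 1/30
  (Y=1, Z=0, X=0) weight 4/45
  (Y=1, Z=0, X=1) weight 8/45
Group by Z:
  weight(Z=0) = 4/15
  weight(Z=1) = 1/10
Total weight = 4/15 + 1/10 = 11/30
P(Z=0 | obs) = 4/15 / 11/30 = 8/11
P(Z=1 | obs) = 1/10 / 11/30 = 3/11

P(Z = 1 | obs) = 3/11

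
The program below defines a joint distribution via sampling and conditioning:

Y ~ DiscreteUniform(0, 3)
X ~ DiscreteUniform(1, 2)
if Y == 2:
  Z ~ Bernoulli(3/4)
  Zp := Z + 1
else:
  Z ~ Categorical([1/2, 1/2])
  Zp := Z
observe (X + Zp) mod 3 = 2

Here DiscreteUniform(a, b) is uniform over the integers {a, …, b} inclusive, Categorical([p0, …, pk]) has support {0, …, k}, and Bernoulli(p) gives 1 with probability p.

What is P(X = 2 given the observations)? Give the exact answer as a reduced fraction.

P(X = 2 | obs) = 6/13

Enumerate traces; 7 have nonzero weight after conditioning:
  (Y=0, X=1, Z=1) weight 1/16
  (Y=0, X=2, Z=0) weight 1/16
  (Y=1, X=1, Z=1) weight 1/16
  (Y=1, X=2, Z=0) weight 1/16
  (Y=2, X=1, Z=0) weight 1/32
  (Y=3, X=1, Z=1) weight 1/16
  (Y=3, X=2, Z=0) weight 1/16
Group by X:
  weight(X=1) = 7/32
  weight(X=2) = 3/16
Total weight = 7/32 + 3/16 = 13/32
P(X=1 | obs) = 7/32 / 13/32 = 7/13
P(X=2 | obs) = 3/16 / 13/32 = 6/13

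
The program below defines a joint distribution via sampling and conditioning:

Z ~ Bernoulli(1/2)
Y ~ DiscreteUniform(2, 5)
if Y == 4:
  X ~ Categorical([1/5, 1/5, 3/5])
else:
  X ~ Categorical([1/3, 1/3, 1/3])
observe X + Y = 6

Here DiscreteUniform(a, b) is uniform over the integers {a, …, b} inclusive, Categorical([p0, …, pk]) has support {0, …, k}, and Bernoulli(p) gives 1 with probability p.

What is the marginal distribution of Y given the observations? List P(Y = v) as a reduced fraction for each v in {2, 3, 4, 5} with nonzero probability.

P(Y=4) = 9/14, P(Y=5) = 5/14

Enumerate traces; 4 have nonzero weight after conditioning:
  (Z=0, Y=4, X=2) weight 3/40
  (Z=0, Y=5, X=1) weight 1/24
  (Z=1, Y=4, X=2) weight 3/40
  (Z=1, Y=5, X=1) weight 1/24
Group by Y:
  weight(Y=4) = 3/20
  weight(Y=5) = 1/12
Total weight = 3/20 + 1/12 = 7/30
P(Y=4 | obs) = 3/20 / 7/30 = 9/14
P(Y=5 | obs) = 1/12 / 7/30 = 5/14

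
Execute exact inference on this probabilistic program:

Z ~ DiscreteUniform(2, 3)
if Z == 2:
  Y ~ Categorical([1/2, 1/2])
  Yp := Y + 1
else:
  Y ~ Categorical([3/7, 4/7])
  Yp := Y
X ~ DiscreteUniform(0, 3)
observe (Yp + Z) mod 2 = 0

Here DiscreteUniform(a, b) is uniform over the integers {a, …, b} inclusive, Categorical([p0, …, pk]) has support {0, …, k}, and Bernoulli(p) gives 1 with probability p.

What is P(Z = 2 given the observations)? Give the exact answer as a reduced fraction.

Enumerate traces; 8 have nonzero weight after conditioning:
  (Z=2, Y=1, X=0) weight 1/16
  (Z=2, Y=1, X=1) weight 1/16
  (Z=2, Y=1, X=2) weight 1/16
  (Z=2, Y=1, X=3) weight 1/16
  (Z=3, Y=1, X=0) weight 1/14
  (Z=3, Y=1, X=1) weight 1/14
  (Z=3, Y=1, X=2) weight 1/14
  (Z=3, Y=1, X=3) weight 1/14
Group by Z:
  weight(Z=2) = 1/4
  weight(Z=3) = 2/7
Total weight = 1/4 + 2/7 = 15/28
P(Z=2 | obs) = 1/4 / 15/28 = 7/15
P(Z=3 | obs) = 2/7 / 15/28 = 8/15

P(Z = 2 | obs) = 7/15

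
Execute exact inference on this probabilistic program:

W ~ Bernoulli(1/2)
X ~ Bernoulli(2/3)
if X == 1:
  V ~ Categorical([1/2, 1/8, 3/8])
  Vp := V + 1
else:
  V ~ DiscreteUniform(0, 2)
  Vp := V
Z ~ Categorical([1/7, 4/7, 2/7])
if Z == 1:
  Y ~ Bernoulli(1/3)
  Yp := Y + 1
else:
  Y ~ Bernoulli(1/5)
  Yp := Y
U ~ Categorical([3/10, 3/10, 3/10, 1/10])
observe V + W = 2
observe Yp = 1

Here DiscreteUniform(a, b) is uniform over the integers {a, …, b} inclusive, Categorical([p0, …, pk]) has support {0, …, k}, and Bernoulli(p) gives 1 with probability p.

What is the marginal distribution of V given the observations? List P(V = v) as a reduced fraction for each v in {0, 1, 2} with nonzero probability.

P(V=1) = 7/20, P(V=2) = 13/20

Enumerate traces; 48 have nonzero weight after conditioning:
  (W=0, X=0, V=2, Z=0, Y=1, U=0) weight 1/2100
  (W=0, X=0, V=2, Z=0, Y=1, U=1) weight 1/2100
  (W=0, X=0, V=2, Z=0, Y=1, U=2) weight 1/2100
  (W=0, X=0, V=2, Z=0, Y=1, U=3) weight 1/6300
  (W=0, X=0, V=2, Z=1, Y=0, U=0) weight 2/315
  (W=0, X=0, V=2, Z=1, Y=0, U=1) weight 2/315
  (W=0, X=0, V=2, Z=1, Y=0, U=2) weight 2/315
  (W=0, X=0, V=2, Z=1, Y=0, U=3) weight 2/945
  (W=1, X=0, V=1, Z=0, Y=1, U=0) weight 1/2100
  … 39 more
Group by V:
  weight(V=1) = 49/1080
  weight(V=2) = 91/1080
Total weight = 49/1080 + 91/1080 = 7/54
P(V=1 | obs) = 49/1080 / 7/54 = 7/20
P(V=2 | obs) = 91/1080 / 7/54 = 13/20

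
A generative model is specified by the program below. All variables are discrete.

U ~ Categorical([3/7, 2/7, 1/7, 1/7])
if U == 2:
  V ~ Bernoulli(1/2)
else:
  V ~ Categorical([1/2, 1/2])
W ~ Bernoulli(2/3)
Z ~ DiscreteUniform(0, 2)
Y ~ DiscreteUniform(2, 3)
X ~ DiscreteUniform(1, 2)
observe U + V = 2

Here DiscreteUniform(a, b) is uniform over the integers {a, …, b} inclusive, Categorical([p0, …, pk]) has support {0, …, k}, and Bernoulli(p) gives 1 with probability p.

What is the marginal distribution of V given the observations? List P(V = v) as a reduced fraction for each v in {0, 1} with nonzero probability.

Enumerate traces; 48 have nonzero weight after conditioning:
  (U=1, V=1, W=0, Z=0, Y=2, X=1) weight 1/252
  (U=1, V=1, W=0, Z=0, Y=2, X=2) weight 1/252
  (U=1, V=1, W=0, Z=0, Y=3, X=1) weight 1/252
  (U=1, V=1, W=0, Z=0, Y=3, X=2) weight 1/252
  (U=1, V=1, W=0, Z=1, Y=2, X=1) weight 1/252
  (U=1, V=1, W=0, Z=1, Y=2, X=2) weight 1/252
  (U=1, V=1, W=0, Z=1, Y=3, X=1) weight 1/252
  (U=1, V=1, W=0, Z=1, Y=3, X=2) weight 1/252
  (U=2, V=0, W=0, Z=0, Y=2, X=1) weight 1/504
  … 39 more
Group by V:
  weight(V=0) = 1/14
  weight(V=1) = 1/7
Total weight = 1/14 + 1/7 = 3/14
P(V=0 | obs) = 1/14 / 3/14 = 1/3
P(V=1 | obs) = 1/7 / 3/14 = 2/3

P(V=0) = 1/3, P(V=1) = 2/3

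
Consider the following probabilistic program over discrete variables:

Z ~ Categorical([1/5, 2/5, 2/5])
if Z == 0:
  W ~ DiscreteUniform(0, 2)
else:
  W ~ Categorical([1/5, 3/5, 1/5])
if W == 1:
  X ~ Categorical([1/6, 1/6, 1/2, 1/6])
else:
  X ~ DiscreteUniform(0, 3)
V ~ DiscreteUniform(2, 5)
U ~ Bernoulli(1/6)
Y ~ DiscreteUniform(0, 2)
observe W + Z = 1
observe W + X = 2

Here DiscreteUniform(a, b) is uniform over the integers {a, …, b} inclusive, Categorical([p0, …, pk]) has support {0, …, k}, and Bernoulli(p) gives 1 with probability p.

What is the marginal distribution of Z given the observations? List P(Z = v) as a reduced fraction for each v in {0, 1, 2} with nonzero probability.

Enumerate traces; 48 have nonzero weight after conditioning:
  (Z=0, W=1, X=1, V=2, U=0, Y=0) weight 1/1296
  (Z=0, W=1, X=1, V=2, U=0, Y=1) weight 1/1296
  (Z=0, W=1, X=1, V=2, U=0, Y=2) weight 1/1296
  (Z=0, W=1, X=1, V=2, U=1, Y=0) weight 1/6480
  (Z=0, W=1, X=1, V=2, U=1, Y=1) weight 1/6480
  (Z=0, W=1, X=1, V=2, U=1, Y=2) weight 1/6480
  (Z=0, W=1, X=1, V=3, U=0, Y=0) weight 1/1296
  (Z=0, W=1, X=1, V=3, U=0, Y=1) weight 1/1296
  (Z=1, W=0, X=2, V=2, U=0, Y=0) weight 1/720
  … 39 more
Group by Z:
  weight(Z=0) = 1/90
  weight(Z=1) = 1/50
Total weight = 1/90 + 1/50 = 7/225
P(Z=0 | obs) = 1/90 / 7/225 = 5/14
P(Z=1 | obs) = 1/50 / 7/225 = 9/14

P(Z=0) = 5/14, P(Z=1) = 9/14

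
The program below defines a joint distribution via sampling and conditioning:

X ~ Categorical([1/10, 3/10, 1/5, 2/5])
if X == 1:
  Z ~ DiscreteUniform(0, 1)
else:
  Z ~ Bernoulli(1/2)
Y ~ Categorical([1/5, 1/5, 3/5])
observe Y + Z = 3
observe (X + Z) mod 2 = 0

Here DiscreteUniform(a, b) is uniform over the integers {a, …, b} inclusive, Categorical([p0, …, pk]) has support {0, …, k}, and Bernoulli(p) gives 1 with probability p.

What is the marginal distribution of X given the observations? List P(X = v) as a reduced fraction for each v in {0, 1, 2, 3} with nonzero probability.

P(X=1) = 3/7, P(X=3) = 4/7

Enumerate traces; 2 have nonzero weight after conditioning:
  (X=1, Z=1, Y=2) weight 9/100
  (X=3, Z=1, Y=2) weight 3/25
Group by X:
  weight(X=1) = 9/100
  weight(X=3) = 3/25
Total weight = 9/100 + 3/25 = 21/100
P(X=1 | obs) = 9/100 / 21/100 = 3/7
P(X=3 | obs) = 3/25 / 21/100 = 4/7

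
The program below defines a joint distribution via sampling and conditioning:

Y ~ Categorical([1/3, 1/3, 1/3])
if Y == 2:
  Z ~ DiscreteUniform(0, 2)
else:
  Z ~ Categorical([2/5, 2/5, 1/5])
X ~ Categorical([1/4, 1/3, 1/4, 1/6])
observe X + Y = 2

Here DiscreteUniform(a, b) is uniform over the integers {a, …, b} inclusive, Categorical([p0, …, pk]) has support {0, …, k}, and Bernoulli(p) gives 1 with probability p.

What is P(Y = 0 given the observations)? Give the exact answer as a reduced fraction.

Enumerate traces; 9 have nonzero weight after conditioning:
  (Y=0, Z=0, X=2) weight 1/30
  (Y=0, Z=1, X=2) weight 1/30
  (Y=0, Z=2, X=2) weight 1/60
  (Y=1, Z=0, X=1) weight 2/45
  (Y=1, Z=1, X=1) weight 2/45
  (Y=1, Z=2, X=1) weight 1/45
  (Y=2, Z=0, X=0) weight 1/36
  (Y=2, Z=1, X=0) weight 1/36
  … 1 more
Group by Y:
  weight(Y=0) = 1/12
  weight(Y=1) = 1/9
  weight(Y=2) = 1/12
Total weight = 1/12 + 1/9 + 1/12 = 5/18
P(Y=0 | obs) = 1/12 / 5/18 = 3/10
P(Y=1 | obs) = 1/9 / 5/18 = 2/5
P(Y=2 | obs) = 1/12 / 5/18 = 3/10

P(Y = 0 | obs) = 3/10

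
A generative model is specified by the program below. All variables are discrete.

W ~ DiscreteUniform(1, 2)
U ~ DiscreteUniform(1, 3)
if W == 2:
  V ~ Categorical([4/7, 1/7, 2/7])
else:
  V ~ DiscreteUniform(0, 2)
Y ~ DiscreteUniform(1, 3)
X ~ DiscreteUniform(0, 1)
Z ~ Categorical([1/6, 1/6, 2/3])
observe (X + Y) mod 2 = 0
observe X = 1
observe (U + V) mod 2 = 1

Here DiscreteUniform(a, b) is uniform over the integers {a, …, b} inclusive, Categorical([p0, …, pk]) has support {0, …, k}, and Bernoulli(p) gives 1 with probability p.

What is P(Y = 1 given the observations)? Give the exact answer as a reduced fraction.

P(Y = 1 | obs) = 1/2

Enumerate traces; 60 have nonzero weight after conditioning:
  (W=1, U=1, V=0, Y=1, X=1, Z=0) weight 1/648
  (W=1, U=1, V=0, Y=1, X=1, Z=1) weight 1/648
  (W=1, U=1, V=0, Y=1, X=1, Z=2) weight 1/162
  (W=1, U=1, V=0, Y=3, X=1, Z=0) weight 1/648
  (W=1, U=1, V=0, Y=3, X=1, Z=1) weight 1/648
  (W=1, U=1, V=0, Y=3, X=1, Z=2) weight 1/162
  (W=1, U=1, V=2, Y=1, X=1, Z=0) weight 1/648
  (W=1, U=1, V=2, Y=1, X=1, Z=1) weight 1/648
  … 52 more
Group by Y:
  weight(Y=1) = 37/378
  weight(Y=3) = 37/378
Total weight = 37/378 + 37/378 = 37/189
P(Y=1 | obs) = 37/378 / 37/189 = 1/2
P(Y=3 | obs) = 37/378 / 37/189 = 1/2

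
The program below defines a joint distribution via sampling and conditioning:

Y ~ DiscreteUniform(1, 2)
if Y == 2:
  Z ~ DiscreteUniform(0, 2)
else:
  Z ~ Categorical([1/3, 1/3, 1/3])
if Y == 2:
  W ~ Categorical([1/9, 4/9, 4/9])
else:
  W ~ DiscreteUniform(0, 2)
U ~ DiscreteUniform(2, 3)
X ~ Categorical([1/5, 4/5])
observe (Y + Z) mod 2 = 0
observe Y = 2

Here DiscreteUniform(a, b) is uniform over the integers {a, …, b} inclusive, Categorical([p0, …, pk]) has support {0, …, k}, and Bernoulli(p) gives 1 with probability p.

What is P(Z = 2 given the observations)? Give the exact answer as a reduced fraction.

Enumerate traces; 24 have nonzero weight after conditioning:
  (Y=2, Z=0, W=0, U=2, X=0) weight 1/540
  (Y=2, Z=0, W=0, U=2, X=1) weight 1/135
  (Y=2, Z=0, W=0, U=3, X=0) weight 1/540
  (Y=2, Z=0, W=0, U=3, X=1) weight 1/135
  (Y=2, Z=0, W=1, U=2, X=0) weight 1/135
  (Y=2, Z=0, W=1, U=2, X=1) weight 4/135
  (Y=2, Z=0, W=1, U=3, X=0) weight 1/135
  (Y=2, Z=0, W=1, U=3, X=1) weight 4/135
  (Y=2, Z=2, W=0, U=2, X=0) weight 1/540
  … 15 more
Group by Z:
  weight(Z=0) = 1/6
  weight(Z=2) = 1/6
Total weight = 1/6 + 1/6 = 1/3
P(Z=0 | obs) = 1/6 / 1/3 = 1/2
P(Z=2 | obs) = 1/6 / 1/3 = 1/2

P(Z = 2 | obs) = 1/2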